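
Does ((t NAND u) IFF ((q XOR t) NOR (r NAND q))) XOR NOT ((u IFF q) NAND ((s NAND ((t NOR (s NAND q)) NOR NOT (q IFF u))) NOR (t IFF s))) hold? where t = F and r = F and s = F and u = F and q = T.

F

t NAND u = F NAND F = T
q XOR t = T XOR F = T
r NAND q = F NAND T = T
(q XOR t) NOR (r NAND q) = T NOR T = F
(t NAND u) IFF ((q XOR t) NOR (r NAND q)) = T IFF F = F
u IFF q = F IFF T = F
s NAND q = F NAND T = T
t NOR (s NAND q) = F NOR T = F
q IFF u = T IFF F = F
NOT (q IFF u) = NOT F = T
(t NOR (s NAND q)) NOR NOT (q IFF u) = F NOR T = F
s NAND ((t NOR (s NAND q)) NOR NOT (q IFF u)) = F NAND F = T
t IFF s = F IFF F = T
(s NAND ((t NOR (s NAND q)) NOR NOT (q IFF u))) NOR (t IFF s) = T NOR T = F
(u IFF q) NAND ((s NAND ((t NOR (s NAND q)) NOR NOT (q IFF u))) NOR (t IFF s)) = F NAND F = T
NOT ((u IFF q) NAND ((s NAND ((t NOR (s NAND q)) NOR NOT (q IFF u))) NOR (t IFF s))) = NOT T = F
((t NAND u) IFF ((q XOR t) NOR (r NAND q))) XOR NOT ((u IFF q) NAND ((s NAND ((t NOR (s NAND q)) NOR NOT (q IFF u))) NOR (t IFF s))) = F XOR F = F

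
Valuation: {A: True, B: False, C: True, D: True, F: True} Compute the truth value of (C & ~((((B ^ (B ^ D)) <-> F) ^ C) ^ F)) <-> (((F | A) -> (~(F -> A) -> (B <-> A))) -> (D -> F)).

B ^ D = False ^ True = True
B ^ (B ^ D) = False ^ True = True
(B ^ (B ^ D)) <-> F = True <-> True = True
((B ^ (B ^ D)) <-> F) ^ C = True ^ True = False
(((B ^ (B ^ D)) <-> F) ^ C) ^ F = False ^ True = True
~((((B ^ (B ^ D)) <-> F) ^ C) ^ F) = ~True = False
C & ~((((B ^ (B ^ D)) <-> F) ^ C) ^ F) = True & False = False
F | A = True | True = True
F -> A = True -> True = True
~(F -> A) = ~True = False
B <-> A = False <-> True = False
~(F -> A) -> (B <-> A) = False -> False = True
(F | A) -> (~(F -> A) -> (B <-> A)) = True -> True = True
D -> F = True -> True = True
((F | A) -> (~(F -> A) -> (B <-> A))) -> (D -> F) = True -> True = True
(C & ~((((B ^ (B ^ D)) <-> F) ^ C) ^ F)) <-> (((F | A) -> (~(F -> A) -> (B <-> A))) -> (D -> F)) = False <-> True = False

False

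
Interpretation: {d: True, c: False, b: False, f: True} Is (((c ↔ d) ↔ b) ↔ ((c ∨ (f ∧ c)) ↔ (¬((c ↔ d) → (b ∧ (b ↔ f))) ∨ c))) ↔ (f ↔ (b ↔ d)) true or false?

Substituting d=True, c=False, b=False, f=True:
c ↔ d = False ↔ True = False
(c ↔ d) ↔ b = False ↔ False = True
f ∧ c = True ∧ False = False
c ∨ (f ∧ c) = False ∨ False = False
c ↔ d = False ↔ True = False
b ↔ f = False ↔ True = False
b ∧ (b ↔ f) = False ∧ False = False
(c ↔ d) → (b ∧ (b ↔ f)) = False → False = True
¬((c ↔ d) → (b ∧ (b ↔ f))) = ¬True = False
¬((c ↔ d) → (b ∧ (b ↔ f))) ∨ c = False ∨ False = False
(c ∨ (f ∧ c)) ↔ (¬((c ↔ d) → (b ∧ (b ↔ f))) ∨ c) = False ↔ False = True
((c ↔ d) ↔ b) ↔ ((c ∨ (f ∧ c)) ↔ (¬((c ↔ d) → (b ∧ (b ↔ f))) ∨ c)) = True ↔ True = True
b ↔ d = False ↔ True = False
f ↔ (b ↔ d) = True ↔ False = False
(((c ↔ d) ↔ b) ↔ ((c ∨ (f ∧ c)) ↔ (¬((c ↔ d) → (b ∧ (b ↔ f))) ∨ c))) ↔ (f ↔ (b ↔ d)) = True ↔ False = False

False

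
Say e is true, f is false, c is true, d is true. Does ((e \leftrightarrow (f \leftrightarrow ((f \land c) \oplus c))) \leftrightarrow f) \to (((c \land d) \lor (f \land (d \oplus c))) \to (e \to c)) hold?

\text{True}

Substituting e=\text{True}, f=\text{False}, c=\text{True}, d=\text{True}:
f \land c = \text{False} \land \text{True} = \text{False}
(f \land c) \oplus c = \text{False} \oplus \text{True} = \text{True}
f \leftrightarrow ((f \land c) \oplus c) = \text{False} \leftrightarrow \text{True} = \text{False}
e \leftrightarrow (f \leftrightarrow ((f \land c) \oplus c)) = \text{True} \leftrightarrow \text{False} = \text{False}
(e \leftrightarrow (f \leftrightarrow ((f \land c) \oplus c))) \leftrightarrow f = \text{False} \leftrightarrow \text{False} = \text{True}
c \land d = \text{True} \land \text{True} = \text{True}
d \oplus c = \text{True} \oplus \text{True} = \text{False}
f \land (d \oplus c) = \text{False} \land \text{False} = \text{False}
(c \land d) \lor (f \land (d \oplus c)) = \text{True} \lor \text{False} = \text{True}
e \to c = \text{True} \to \text{True} = \text{True}
((c \land d) \lor (f \land (d \oplus c))) \to (e \to c) = \text{True} \to \text{True} = \text{True}
((e \leftrightarrow (f \leftrightarrow ((f \land c) \oplus c))) \leftrightarrow f) \to (((c \land d) \lor (f \land (d \oplus c))) \to (e \to c)) = \text{True} \to \text{True} = \text{True}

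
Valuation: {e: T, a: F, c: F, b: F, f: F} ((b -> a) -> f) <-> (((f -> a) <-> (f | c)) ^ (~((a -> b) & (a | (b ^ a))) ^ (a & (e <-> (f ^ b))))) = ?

b -> a = F -> F = T
(b -> a) -> f = T -> F = F
f -> a = F -> F = T
f | c = F | F = F
(f -> a) <-> (f | c) = T <-> F = F
a -> b = F -> F = T
b ^ a = F ^ F = F
a | (b ^ a) = F | F = F
(a -> b) & (a | (b ^ a)) = T & F = F
~((a -> b) & (a | (b ^ a))) = ~F = T
f ^ b = F ^ F = F
e <-> (f ^ b) = T <-> F = F
a & (e <-> (f ^ b)) = F & F = F
~((a -> b) & (a | (b ^ a))) ^ (a & (e <-> (f ^ b))) = T ^ F = T
((f -> a) <-> (f | c)) ^ (~((a -> b) & (a | (b ^ a))) ^ (a & (e <-> (f ^ b)))) = F ^ T = T
((b -> a) -> f) <-> (((f -> a) <-> (f | c)) ^ (~((a -> b) & (a | (b ^ a))) ^ (a & (e <-> (f ^ b))))) = F <-> T = F

F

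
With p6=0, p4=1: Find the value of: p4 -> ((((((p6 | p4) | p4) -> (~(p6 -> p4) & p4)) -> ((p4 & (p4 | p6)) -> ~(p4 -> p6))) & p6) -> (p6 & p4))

Substituting p6=0, p4=1:
p6 | p4 = 0 | 1 = 1
(p6 | p4) | p4 = 1 | 1 = 1
p6 -> p4 = 0 -> 1 = 1
~(p6 -> p4) = ~1 = 0
~(p6 -> p4) & p4 = 0 & 1 = 0
((p6 | p4) | p4) -> (~(p6 -> p4) & p4) = 1 -> 0 = 0
p4 | p6 = 1 | 0 = 1
p4 & (p4 | p6) = 1 & 1 = 1
p4 -> p6 = 1 -> 0 = 0
~(p4 -> p6) = ~0 = 1
(p4 & (p4 | p6)) -> ~(p4 -> p6) = 1 -> 1 = 1
(((p6 | p4) | p4) -> (~(p6 -> p4) & p4)) -> ((p4 & (p4 | p6)) -> ~(p4 -> p6)) = 0 -> 1 = 1
((((p6 | p4) | p4) -> (~(p6 -> p4) & p4)) -> ((p4 & (p4 | p6)) -> ~(p4 -> p6))) & p6 = 1 & 0 = 0
p6 & p4 = 0 & 1 = 0
(((((p6 | p4) | p4) -> (~(p6 -> p4) & p4)) -> ((p4 & (p4 | p6)) -> ~(p4 -> p6))) & p6) -> (p6 & p4) = 0 -> 0 = 1
p4 -> ((((((p6 | p4) | p4) -> (~(p6 -> p4) & p4)) -> ((p4 & (p4 | p6)) -> ~(p4 -> p6))) & p6) -> (p6 & p4)) = 1 -> 1 = 1

1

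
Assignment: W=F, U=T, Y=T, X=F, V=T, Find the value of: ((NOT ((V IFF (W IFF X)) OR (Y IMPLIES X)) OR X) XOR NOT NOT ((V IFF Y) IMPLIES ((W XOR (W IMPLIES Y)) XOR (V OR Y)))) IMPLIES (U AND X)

W IFF X = F IFF F = T
V IFF (W IFF X) = T IFF T = T
Y IMPLIES X = T IMPLIES F = F
(V IFF (W IFF X)) OR (Y IMPLIES X) = T OR F = T
NOT ((V IFF (W IFF X)) OR (Y IMPLIES X)) = NOT T = F
NOT ((V IFF (W IFF X)) OR (Y IMPLIES X)) OR X = F OR F = F
V IFF Y = T IFF T = T
W IMPLIES Y = F IMPLIES T = T
W XOR (W IMPLIES Y) = F XOR T = T
V OR Y = T OR T = T
(W XOR (W IMPLIES Y)) XOR (V OR Y) = T XOR T = F
(V IFF Y) IMPLIES ((W XOR (W IMPLIES Y)) XOR (V OR Y)) = T IMPLIES F = F
NOT ((V IFF Y) IMPLIES ((W XOR (W IMPLIES Y)) XOR (V OR Y))) = NOT F = T
NOT NOT ((V IFF Y) IMPLIES ((W XOR (W IMPLIES Y)) XOR (V OR Y))) = NOT T = F
(NOT ((V IFF (W IFF X)) OR (Y IMPLIES X)) OR X) XOR NOT NOT ((V IFF Y) IMPLIES ((W XOR (W IMPLIES Y)) XOR (V OR Y))) = F XOR F = F
U AND X = T AND F = F
((NOT ((V IFF (W IFF X)) OR (Y IMPLIES X)) OR X) XOR NOT NOT ((V IFF Y) IMPLIES ((W XOR (W IMPLIES Y)) XOR (V OR Y)))) IMPLIES (U AND X) = F IMPLIES F = T

T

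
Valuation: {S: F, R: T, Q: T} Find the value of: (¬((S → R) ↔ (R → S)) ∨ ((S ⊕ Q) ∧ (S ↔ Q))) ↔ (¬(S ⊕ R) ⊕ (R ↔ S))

Substituting S=F, R=T, Q=T:
S → R = F → T = T
R → S = T → F = F
(S → R) ↔ (R → S) = T ↔ F = F
¬((S → R) ↔ (R → S)) = ¬F = T
S ⊕ Q = F ⊕ T = T
S ↔ Q = F ↔ T = F
(S ⊕ Q) ∧ (S ↔ Q) = T ∧ F = F
¬((S → R) ↔ (R → S)) ∨ ((S ⊕ Q) ∧ (S ↔ Q)) = T ∨ F = T
S ⊕ R = F ⊕ T = T
¬(S ⊕ R) = ¬T = F
R ↔ S = T ↔ F = F
¬(S ⊕ R) ⊕ (R ↔ S) = F ⊕ F = F
(¬((S → R) ↔ (R → S)) ∨ ((S ⊕ Q) ∧ (S ↔ Q))) ↔ (¬(S ⊕ R) ⊕ (R ↔ S)) = T ↔ F = F

F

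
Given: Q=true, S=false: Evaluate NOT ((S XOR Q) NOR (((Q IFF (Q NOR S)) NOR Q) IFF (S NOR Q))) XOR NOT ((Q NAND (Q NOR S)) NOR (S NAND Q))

S XOR Q = false XOR true = true
Q NOR S = true NOR false = false
Q IFF (Q NOR S) = true IFF false = false
(Q IFF (Q NOR S)) NOR Q = false NOR true = false
S NOR Q = false NOR true = false
((Q IFF (Q NOR S)) NOR Q) IFF (S NOR Q) = false IFF false = true
(S XOR Q) NOR (((Q IFF (Q NOR S)) NOR Q) IFF (S NOR Q)) = true NOR true = false
NOT ((S XOR Q) NOR (((Q IFF (Q NOR S)) NOR Q) IFF (S NOR Q))) = NOT false = true
Q NOR S = true NOR false = false
Q NAND (Q NOR S) = true NAND false = true
S NAND Q = false NAND true = true
(Q NAND (Q NOR S)) NOR (S NAND Q) = true NOR true = false
NOT ((Q NAND (Q NOR S)) NOR (S NAND Q)) = NOT false = true
NOT ((S XOR Q) NOR (((Q IFF (Q NOR S)) NOR Q) IFF (S NOR Q))) XOR NOT ((Q NAND (Q NOR S)) NOR (S NAND Q)) = true XOR true = false

false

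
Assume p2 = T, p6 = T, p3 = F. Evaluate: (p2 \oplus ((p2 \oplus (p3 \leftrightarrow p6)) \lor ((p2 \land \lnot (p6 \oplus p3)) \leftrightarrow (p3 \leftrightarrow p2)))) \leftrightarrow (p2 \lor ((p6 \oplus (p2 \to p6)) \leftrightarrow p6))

F

p3 \leftrightarrow p6 = F \leftrightarrow T = F
p2 \oplus (p3 \leftrightarrow p6) = T \oplus F = T
p6 \oplus p3 = T \oplus F = T
\lnot (p6 \oplus p3) = \lnot T = F
p2 \land \lnot (p6 \oplus p3) = T \land F = F
p3 \leftrightarrow p2 = F \leftrightarrow T = F
(p2 \land \lnot (p6 \oplus p3)) \leftrightarrow (p3 \leftrightarrow p2) = F \leftrightarrow F = T
(p2 \oplus (p3 \leftrightarrow p6)) \lor ((p2 \land \lnot (p6 \oplus p3)) \leftrightarrow (p3 \leftrightarrow p2)) = T \lor T = T
p2 \oplus ((p2 \oplus (p3 \leftrightarrow p6)) \lor ((p2 \land \lnot (p6 \oplus p3)) \leftrightarrow (p3 \leftrightarrow p2))) = T \oplus T = F
p2 \to p6 = T \to T = T
p6 \oplus (p2 \to p6) = T \oplus T = F
(p6 \oplus (p2 \to p6)) \leftrightarrow p6 = F \leftrightarrow T = F
p2 \lor ((p6 \oplus (p2 \to p6)) \leftrightarrow p6) = T \lor F = T
(p2 \oplus ((p2 \oplus (p3 \leftrightarrow p6)) \lor ((p2 \land \lnot (p6 \oplus p3)) \leftrightarrow (p3 \leftrightarrow p2)))) \leftrightarrow (p2 \lor ((p6 \oplus (p2 \to p6)) \leftrightarrow p6)) = F \leftrightarrow T = F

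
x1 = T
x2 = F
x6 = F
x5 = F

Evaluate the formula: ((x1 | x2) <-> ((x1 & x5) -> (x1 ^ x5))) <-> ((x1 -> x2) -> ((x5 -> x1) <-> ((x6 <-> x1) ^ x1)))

x1 | x2 = T | F = T
x1 & x5 = T & F = F
x1 ^ x5 = T ^ F = T
(x1 & x5) -> (x1 ^ x5) = F -> T = T
(x1 | x2) <-> ((x1 & x5) -> (x1 ^ x5)) = T <-> T = T
x1 -> x2 = T -> F = F
x5 -> x1 = F -> T = T
x6 <-> x1 = F <-> T = F
(x6 <-> x1) ^ x1 = F ^ T = T
(x5 -> x1) <-> ((x6 <-> x1) ^ x1) = T <-> T = T
(x1 -> x2) -> ((x5 -> x1) <-> ((x6 <-> x1) ^ x1)) = F -> T = T
((x1 | x2) <-> ((x1 & x5) -> (x1 ^ x5))) <-> ((x1 -> x2) -> ((x5 -> x1) <-> ((x6 <-> x1) ^ x1))) = T <-> T = T

T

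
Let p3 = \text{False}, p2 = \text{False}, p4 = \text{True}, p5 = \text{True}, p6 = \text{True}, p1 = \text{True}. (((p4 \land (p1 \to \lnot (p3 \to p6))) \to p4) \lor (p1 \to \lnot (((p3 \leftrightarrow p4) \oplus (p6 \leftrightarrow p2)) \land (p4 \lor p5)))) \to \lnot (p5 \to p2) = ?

p3 \to p6 = \text{False} \to \text{True} = \text{True}
\lnot (p3 \to p6) = \lnot \text{True} = \text{False}
p1 \to \lnot (p3 \to p6) = \text{True} \to \text{False} = \text{False}
p4 \land (p1 \to \lnot (p3 \to p6)) = \text{True} \land \text{False} = \text{False}
(p4 \land (p1 \to \lnot (p3 \to p6))) \to p4 = \text{False} \to \text{True} = \text{True}
p3 \leftrightarrow p4 = \text{False} \leftrightarrow \text{True} = \text{False}
p6 \leftrightarrow p2 = \text{True} \leftrightarrow \text{False} = \text{False}
(p3 \leftrightarrow p4) \oplus (p6 \leftrightarrow p2) = \text{False} \oplus \text{False} = \text{False}
p4 \lor p5 = \text{True} \lor \text{True} = \text{True}
((p3 \leftrightarrow p4) \oplus (p6 \leftrightarrow p2)) \land (p4 \lor p5) = \text{False} \land \text{True} = \text{False}
\lnot (((p3 \leftrightarrow p4) \oplus (p6 \leftrightarrow p2)) \land (p4 \lor p5)) = \lnot \text{False} = \text{True}
p1 \to \lnot (((p3 \leftrightarrow p4) \oplus (p6 \leftrightarrow p2)) \land (p4 \lor p5)) = \text{True} \to \text{True} = \text{True}
((p4 \land (p1 \to \lnot (p3 \to p6))) \to p4) \lor (p1 \to \lnot (((p3 \leftrightarrow p4) \oplus (p6 \leftrightarrow p2)) \land (p4 \lor p5))) = \text{True} \lor \text{True} = \text{True}
p5 \to p2 = \text{True} \to \text{False} = \text{False}
\lnot (p5 \to p2) = \lnot \text{False} = \text{True}
(((p4 \land (p1 \to \lnot (p3 \to p6))) \to p4) \lor (p1 \to \lnot (((p3 \leftrightarrow p4) \oplus (p6 \leftrightarrow p2)) \land (p4 \lor p5)))) \to \lnot (p5 \to p2) = \text{True} \to \text{True} = \text{True}

\text{True}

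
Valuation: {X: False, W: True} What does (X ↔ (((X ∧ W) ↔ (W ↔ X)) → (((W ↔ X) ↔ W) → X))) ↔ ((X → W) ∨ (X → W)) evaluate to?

X ∧ W = False ∧ True = False
W ↔ X = True ↔ False = False
(X ∧ W) ↔ (W ↔ X) = False ↔ False = True
W ↔ X = True ↔ False = False
(W ↔ X) ↔ W = False ↔ True = False
((W ↔ X) ↔ W) → X = False → False = True
((X ∧ W) ↔ (W ↔ X)) → (((W ↔ X) ↔ W) → X) = True → True = True
X ↔ (((X ∧ W) ↔ (W ↔ X)) → (((W ↔ X) ↔ W) → X)) = False ↔ True = False
X → W = False → True = True
X → W = False → True = True
(X → W) ∨ (X → W) = True ∨ True = True
(X ↔ (((X ∧ W) ↔ (W ↔ X)) → (((W ↔ X) ↔ W) → X))) ↔ ((X → W) ∨ (X → W)) = False ↔ True = False

False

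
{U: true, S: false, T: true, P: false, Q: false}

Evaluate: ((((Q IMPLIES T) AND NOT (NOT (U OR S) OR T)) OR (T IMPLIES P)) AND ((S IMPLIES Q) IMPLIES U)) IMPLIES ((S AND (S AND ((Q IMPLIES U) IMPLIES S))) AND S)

Q IMPLIES T = false IMPLIES true = true
U OR S = true OR false = true
NOT (U OR S) = NOT true = false
NOT (U OR S) OR T = false OR true = true
NOT (NOT (U OR S) OR T) = NOT true = false
(Q IMPLIES T) AND NOT (NOT (U OR S) OR T) = true AND false = false
T IMPLIES P = true IMPLIES false = false
((Q IMPLIES T) AND NOT (NOT (U OR S) OR T)) OR (T IMPLIES P) = false OR false = false
S IMPLIES Q = false IMPLIES false = true
(S IMPLIES Q) IMPLIES U = true IMPLIES true = true
(((Q IMPLIES T) AND NOT (NOT (U OR S) OR T)) OR (T IMPLIES P)) AND ((S IMPLIES Q) IMPLIES U) = false AND true = false
Q IMPLIES U = false IMPLIES true = true
(Q IMPLIES U) IMPLIES S = true IMPLIES false = false
S AND ((Q IMPLIES U) IMPLIES S) = false AND false = false
S AND (S AND ((Q IMPLIES U) IMPLIES S)) = false AND false = false
(S AND (S AND ((Q IMPLIES U) IMPLIES S))) AND S = false AND false = false
((((Q IMPLIES T) AND NOT (NOT (U OR S) OR T)) OR (T IMPLIES P)) AND ((S IMPLIES Q) IMPLIES U)) IMPLIES ((S AND (S AND ((Q IMPLIES U) IMPLIES S))) AND S) = false IMPLIES false = true

true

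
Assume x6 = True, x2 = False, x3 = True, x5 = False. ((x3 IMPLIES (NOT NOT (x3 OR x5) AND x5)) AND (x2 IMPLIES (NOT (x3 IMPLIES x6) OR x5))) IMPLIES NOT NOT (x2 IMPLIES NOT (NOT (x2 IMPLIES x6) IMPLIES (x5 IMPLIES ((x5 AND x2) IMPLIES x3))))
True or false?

True

Substituting x6=True, x2=False, x3=True, x5=False:
x3 OR x5 = True OR False = True
NOT (x3 OR x5) = NOT True = False
NOT NOT (x3 OR x5) = NOT False = True
NOT NOT (x3 OR x5) AND x5 = True AND False = False
x3 IMPLIES (NOT NOT (x3 OR x5) AND x5) = True IMPLIES False = False
x3 IMPLIES x6 = True IMPLIES True = True
NOT (x3 IMPLIES x6) = NOT True = False
NOT (x3 IMPLIES x6) OR x5 = False OR False = False
x2 IMPLIES (NOT (x3 IMPLIES x6) OR x5) = False IMPLIES False = True
(x3 IMPLIES (NOT NOT (x3 OR x5) AND x5)) AND (x2 IMPLIES (NOT (x3 IMPLIES x6) OR x5)) = False AND True = False
x2 IMPLIES x6 = False IMPLIES True = True
NOT (x2 IMPLIES x6) = NOT True = False
x5 AND x2 = False AND False = False
(x5 AND x2) IMPLIES x3 = False IMPLIES True = True
x5 IMPLIES ((x5 AND x2) IMPLIES x3) = False IMPLIES True = True
NOT (x2 IMPLIES x6) IMPLIES (x5 IMPLIES ((x5 AND x2) IMPLIES x3)) = False IMPLIES True = True
NOT (NOT (x2 IMPLIES x6) IMPLIES (x5 IMPLIES ((x5 AND x2) IMPLIES x3))) = NOT True = False
x2 IMPLIES NOT (NOT (x2 IMPLIES x6) IMPLIES (x5 IMPLIES ((x5 AND x2) IMPLIES x3))) = False IMPLIES False = True
NOT (x2 IMPLIES NOT (NOT (x2 IMPLIES x6) IMPLIES (x5 IMPLIES ((x5 AND x2) IMPLIES x3)))) = NOT True = False
NOT NOT (x2 IMPLIES NOT (NOT (x2 IMPLIES x6) IMPLIES (x5 IMPLIES ((x5 AND x2) IMPLIES x3)))) = NOT False = True
((x3 IMPLIES (NOT NOT (x3 OR x5) AND x5)) AND (x2 IMPLIES (NOT (x3 IMPLIES x6) OR x5))) IMPLIES NOT NOT (x2 IMPLIES NOT (NOT (x2 IMPLIES x6) IMPLIES (x5 IMPLIES ((x5 AND x2) IMPLIES x3)))) = False IMPLIES True = True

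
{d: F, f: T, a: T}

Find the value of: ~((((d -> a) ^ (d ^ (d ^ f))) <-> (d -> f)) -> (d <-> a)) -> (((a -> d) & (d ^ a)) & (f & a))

T

Substituting d=F, f=T, a=T:
d -> a = F -> T = T
d ^ f = F ^ T = T
d ^ (d ^ f) = F ^ T = T
(d -> a) ^ (d ^ (d ^ f)) = T ^ T = F
d -> f = F -> T = T
((d -> a) ^ (d ^ (d ^ f))) <-> (d -> f) = F <-> T = F
d <-> a = F <-> T = F
(((d -> a) ^ (d ^ (d ^ f))) <-> (d -> f)) -> (d <-> a) = F -> F = T
~((((d -> a) ^ (d ^ (d ^ f))) <-> (d -> f)) -> (d <-> a)) = ~T = F
a -> d = T -> F = F
d ^ a = F ^ T = T
(a -> d) & (d ^ a) = F & T = F
f & a = T & T = T
((a -> d) & (d ^ a)) & (f & a) = F & T = F
~((((d -> a) ^ (d ^ (d ^ f))) <-> (d -> f)) -> (d <-> a)) -> (((a -> d) & (d ^ a)) & (f & a)) = F -> F = T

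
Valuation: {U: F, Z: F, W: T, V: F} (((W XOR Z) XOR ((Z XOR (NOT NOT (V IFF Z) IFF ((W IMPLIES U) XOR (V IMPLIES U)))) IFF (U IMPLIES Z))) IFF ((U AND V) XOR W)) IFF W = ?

F

W XOR Z = T XOR F = T
V IFF Z = F IFF F = T
NOT (V IFF Z) = NOT T = F
NOT NOT (V IFF Z) = NOT F = T
W IMPLIES U = T IMPLIES F = F
V IMPLIES U = F IMPLIES F = T
(W IMPLIES U) XOR (V IMPLIES U) = F XOR T = T
NOT NOT (V IFF Z) IFF ((W IMPLIES U) XOR (V IMPLIES U)) = T IFF T = T
Z XOR (NOT NOT (V IFF Z) IFF ((W IMPLIES U) XOR (V IMPLIES U))) = F XOR T = T
U IMPLIES Z = F IMPLIES F = T
(Z XOR (NOT NOT (V IFF Z) IFF ((W IMPLIES U) XOR (V IMPLIES U)))) IFF (U IMPLIES Z) = T IFF T = T
(W XOR Z) XOR ((Z XOR (NOT NOT (V IFF Z) IFF ((W IMPLIES U) XOR (V IMPLIES U)))) IFF (U IMPLIES Z)) = T XOR T = F
U AND V = F AND F = F
(U AND V) XOR W = F XOR T = T
((W XOR Z) XOR ((Z XOR (NOT NOT (V IFF Z) IFF ((W IMPLIES U) XOR (V IMPLIES U)))) IFF (U IMPLIES Z))) IFF ((U AND V) XOR W) = F IFF T = F
(((W XOR Z) XOR ((Z XOR (NOT NOT (V IFF Z) IFF ((W IMPLIES U) XOR (V IMPLIES U)))) IFF (U IMPLIES Z))) IFF ((U AND V) XOR W)) IFF W = F IFF T = F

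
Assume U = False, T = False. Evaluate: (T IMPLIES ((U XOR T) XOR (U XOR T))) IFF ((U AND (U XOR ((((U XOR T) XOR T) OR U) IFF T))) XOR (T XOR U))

False

U XOR T = False XOR False = False
U XOR T = False XOR False = False
(U XOR T) XOR (U XOR T) = False XOR False = False
T IMPLIES ((U XOR T) XOR (U XOR T)) = False IMPLIES False = True
U XOR T = False XOR False = False
(U XOR T) XOR T = False XOR False = False
((U XOR T) XOR T) OR U = False OR False = False
(((U XOR T) XOR T) OR U) IFF T = False IFF False = True
U XOR ((((U XOR T) XOR T) OR U) IFF T) = False XOR True = True
U AND (U XOR ((((U XOR T) XOR T) OR U) IFF T)) = False AND True = False
T XOR U = False XOR False = False
(U AND (U XOR ((((U XOR T) XOR T) OR U) IFF T))) XOR (T XOR U) = False XOR False = False
(T IMPLIES ((U XOR T) XOR (U XOR T))) IFF ((U AND (U XOR ((((U XOR T) XOR T) OR U) IFF T))) XOR (T XOR U)) = True IFF False = False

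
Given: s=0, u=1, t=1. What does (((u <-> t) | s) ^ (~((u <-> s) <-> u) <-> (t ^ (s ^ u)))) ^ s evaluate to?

u <-> t = 1 <-> 1 = 1
(u <-> t) | s = 1 | 0 = 1
u <-> s = 1 <-> 0 = 0
(u <-> s) <-> u = 0 <-> 1 = 0
~((u <-> s) <-> u) = ~0 = 1
s ^ u = 0 ^ 1 = 1
t ^ (s ^ u) = 1 ^ 1 = 0
~((u <-> s) <-> u) <-> (t ^ (s ^ u)) = 1 <-> 0 = 0
((u <-> t) | s) ^ (~((u <-> s) <-> u) <-> (t ^ (s ^ u))) = 1 ^ 0 = 1
(((u <-> t) | s) ^ (~((u <-> s) <-> u) <-> (t ^ (s ^ u)))) ^ s = 1 ^ 0 = 1

1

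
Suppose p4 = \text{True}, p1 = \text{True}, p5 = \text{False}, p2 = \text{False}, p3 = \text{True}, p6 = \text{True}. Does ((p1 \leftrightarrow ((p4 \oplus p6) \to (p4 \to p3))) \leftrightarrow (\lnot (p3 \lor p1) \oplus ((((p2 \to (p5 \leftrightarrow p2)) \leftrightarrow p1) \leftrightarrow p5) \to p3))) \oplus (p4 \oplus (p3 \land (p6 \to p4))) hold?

\text{True}

p4 \oplus p6 = \text{True} \oplus \text{True} = \text{False}
p4 \to p3 = \text{True} \to \text{True} = \text{True}
(p4 \oplus p6) \to (p4 \to p3) = \text{False} \to \text{True} = \text{True}
p1 \leftrightarrow ((p4 \oplus p6) \to (p4 \to p3)) = \text{True} \leftrightarrow \text{True} = \text{True}
p3 \lor p1 = \text{True} \lor \text{True} = \text{True}
\lnot (p3 \lor p1) = \lnot \text{True} = \text{False}
p5 \leftrightarrow p2 = \text{False} \leftrightarrow \text{False} = \text{True}
p2 \to (p5 \leftrightarrow p2) = \text{False} \to \text{True} = \text{True}
(p2 \to (p5 \leftrightarrow p2)) \leftrightarrow p1 = \text{True} \leftrightarrow \text{True} = \text{True}
((p2 \to (p5 \leftrightarrow p2)) \leftrightarrow p1) \leftrightarrow p5 = \text{True} \leftrightarrow \text{False} = \text{False}
(((p2 \to (p5 \leftrightarrow p2)) \leftrightarrow p1) \leftrightarrow p5) \to p3 = \text{False} \to \text{True} = \text{True}
\lnot (p3 \lor p1) \oplus ((((p2 \to (p5 \leftrightarrow p2)) \leftrightarrow p1) \leftrightarrow p5) \to p3) = \text{False} \oplus \text{True} = \text{True}
(p1 \leftrightarrow ((p4 \oplus p6) \to (p4 \to p3))) \leftrightarrow (\lnot (p3 \lor p1) \oplus ((((p2 \to (p5 \leftrightarrow p2)) \leftrightarrow p1) \leftrightarrow p5) \to p3)) = \text{True} \leftrightarrow \text{True} = \text{True}
p6 \to p4 = \text{True} \to \text{True} = \text{True}
p3 \land (p6 \to p4) = \text{True} \land \text{True} = \text{True}
p4 \oplus (p3 \land (p6 \to p4)) = \text{True} \oplus \text{True} = \text{False}
((p1 \leftrightarrow ((p4 \oplus p6) \to (p4 \to p3))) \leftrightarrow (\lnot (p3 \lor p1) \oplus ((((p2 \to (p5 \leftrightarrow p2)) \leftrightarrow p1) \leftrightarrow p5) \to p3))) \oplus (p4 \oplus (p3 \land (p6 \to p4))) = \text{True} \oplus \text{False} = \text{True}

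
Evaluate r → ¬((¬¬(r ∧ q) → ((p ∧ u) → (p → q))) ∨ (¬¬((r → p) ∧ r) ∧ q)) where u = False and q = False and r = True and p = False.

r ∧ q = True ∧ False = False
¬(r ∧ q) = ¬False = True
¬¬(r ∧ q) = ¬True = False
p ∧ u = False ∧ False = False
p → q = False → False = True
(p ∧ u) → (p → q) = False → True = True
¬¬(r ∧ q) → ((p ∧ u) → (p → q)) = False → True = True
r → p = True → False = False
(r → p) ∧ r = False ∧ True = False
¬((r → p) ∧ r) = ¬False = True
¬¬((r → p) ∧ r) = ¬True = False
¬¬((r → p) ∧ r) ∧ q = False ∧ False = False
(¬¬(r ∧ q) → ((p ∧ u) → (p → q))) ∨ (¬¬((r → p) ∧ r) ∧ q) = True ∨ False = True
¬((¬¬(r ∧ q) → ((p ∧ u) → (p → q))) ∨ (¬¬((r → p) ∧ r) ∧ q)) = ¬True = False
r → ¬((¬¬(r ∧ q) → ((p ∧ u) → (p → q))) ∨ (¬¬((r → p) ∧ r) ∧ q)) = True → False = False

False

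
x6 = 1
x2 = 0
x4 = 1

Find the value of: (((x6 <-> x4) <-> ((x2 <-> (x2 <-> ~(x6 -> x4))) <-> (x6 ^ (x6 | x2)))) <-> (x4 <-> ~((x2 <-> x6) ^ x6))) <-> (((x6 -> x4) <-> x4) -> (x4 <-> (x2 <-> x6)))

Substituting x6=1, x2=0, x4=1:
x6 <-> x4 = 1 <-> 1 = 1
x6 -> x4 = 1 -> 1 = 1
~(x6 -> x4) = ~1 = 0
x2 <-> ~(x6 -> x4) = 0 <-> 0 = 1
x2 <-> (x2 <-> ~(x6 -> x4)) = 0 <-> 1 = 0
x6 | x2 = 1 | 0 = 1
x6 ^ (x6 | x2) = 1 ^ 1 = 0
(x2 <-> (x2 <-> ~(x6 -> x4))) <-> (x6 ^ (x6 | x2)) = 0 <-> 0 = 1
(x6 <-> x4) <-> ((x2 <-> (x2 <-> ~(x6 -> x4))) <-> (x6 ^ (x6 | x2))) = 1 <-> 1 = 1
x2 <-> x6 = 0 <-> 1 = 0
(x2 <-> x6) ^ x6 = 0 ^ 1 = 1
~((x2 <-> x6) ^ x6) = ~1 = 0
x4 <-> ~((x2 <-> x6) ^ x6) = 1 <-> 0 = 0
((x6 <-> x4) <-> ((x2 <-> (x2 <-> ~(x6 -> x4))) <-> (x6 ^ (x6 | x2)))) <-> (x4 <-> ~((x2 <-> x6) ^ x6)) = 1 <-> 0 = 0
x6 -> x4 = 1 -> 1 = 1
(x6 -> x4) <-> x4 = 1 <-> 1 = 1
x2 <-> x6 = 0 <-> 1 = 0
x4 <-> (x2 <-> x6) = 1 <-> 0 = 0
((x6 -> x4) <-> x4) -> (x4 <-> (x2 <-> x6)) = 1 -> 0 = 0
(((x6 <-> x4) <-> ((x2 <-> (x2 <-> ~(x6 -> x4))) <-> (x6 ^ (x6 | x2)))) <-> (x4 <-> ~((x2 <-> x6) ^ x6))) <-> (((x6 -> x4) <-> x4) -> (x4 <-> (x2 <-> x6))) = 0 <-> 0 = 1

1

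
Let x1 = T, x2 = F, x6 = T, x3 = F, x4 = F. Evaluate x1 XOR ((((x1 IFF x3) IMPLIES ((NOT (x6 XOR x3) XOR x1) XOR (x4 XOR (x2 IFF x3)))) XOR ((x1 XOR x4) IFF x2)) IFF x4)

x1 IFF x3 = T IFF F = F
x6 XOR x3 = T XOR F = T
NOT (x6 XOR x3) = NOT T = F
NOT (x6 XOR x3) XOR x1 = F XOR T = T
x2 IFF x3 = F IFF F = T
x4 XOR (x2 IFF x3) = F XOR T = T
(NOT (x6 XOR x3) XOR x1) XOR (x4 XOR (x2 IFF x3)) = T XOR T = F
(x1 IFF x3) IMPLIES ((NOT (x6 XOR x3) XOR x1) XOR (x4 XOR (x2 IFF x3))) = F IMPLIES F = T
x1 XOR x4 = T XOR F = T
(x1 XOR x4) IFF x2 = T IFF F = F
((x1 IFF x3) IMPLIES ((NOT (x6 XOR x3) XOR x1) XOR (x4 XOR (x2 IFF x3)))) XOR ((x1 XOR x4) IFF x2) = T XOR F = T
(((x1 IFF x3) IMPLIES ((NOT (x6 XOR x3) XOR x1) XOR (x4 XOR (x2 IFF x3)))) XOR ((x1 XOR x4) IFF x2)) IFF x4 = T IFF F = F
x1 XOR ((((x1 IFF x3) IMPLIES ((NOT (x6 XOR x3) XOR x1) XOR (x4 XOR (x2 IFF x3)))) XOR ((x1 XOR x4) IFF x2)) IFF x4) = T XOR F = T

T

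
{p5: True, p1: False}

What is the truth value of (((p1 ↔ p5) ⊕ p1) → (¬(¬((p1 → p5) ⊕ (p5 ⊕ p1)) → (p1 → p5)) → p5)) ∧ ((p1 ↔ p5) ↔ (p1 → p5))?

False

p1 ↔ p5 = False ↔ True = False
(p1 ↔ p5) ⊕ p1 = False ⊕ False = False
p1 → p5 = False → True = True
p5 ⊕ p1 = True ⊕ False = True
(p1 → p5) ⊕ (p5 ⊕ p1) = True ⊕ True = False
¬((p1 → p5) ⊕ (p5 ⊕ p1)) = ¬False = True
p1 → p5 = False → True = True
¬((p1 → p5) ⊕ (p5 ⊕ p1)) → (p1 → p5) = True → True = True
¬(¬((p1 → p5) ⊕ (p5 ⊕ p1)) → (p1 → p5)) = ¬True = False
¬(¬((p1 → p5) ⊕ (p5 ⊕ p1)) → (p1 → p5)) → p5 = False → True = True
((p1 ↔ p5) ⊕ p1) → (¬(¬((p1 → p5) ⊕ (p5 ⊕ p1)) → (p1 → p5)) → p5) = False → True = True
p1 ↔ p5 = False ↔ True = False
p1 → p5 = False → True = True
(p1 ↔ p5) ↔ (p1 → p5) = False ↔ True = False
(((p1 ↔ p5) ⊕ p1) → (¬(¬((p1 → p5) ⊕ (p5 ⊕ p1)) → (p1 → p5)) → p5)) ∧ ((p1 ↔ p5) ↔ (p1 → p5)) = True ∧ False = False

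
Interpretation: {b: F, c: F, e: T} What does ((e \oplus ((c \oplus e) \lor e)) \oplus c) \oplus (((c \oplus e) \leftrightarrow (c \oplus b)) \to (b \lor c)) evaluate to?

T

c \oplus e = F \oplus T = T
(c \oplus e) \lor e = T \lor T = T
e \oplus ((c \oplus e) \lor e) = T \oplus T = F
(e \oplus ((c \oplus e) \lor e)) \oplus c = F \oplus F = F
c \oplus e = F \oplus T = T
c \oplus b = F \oplus F = F
(c \oplus e) \leftrightarrow (c \oplus b) = T \leftrightarrow F = F
b \lor c = F \lor F = F
((c \oplus e) \leftrightarrow (c \oplus b)) \to (b \lor c) = F \to F = T
((e \oplus ((c \oplus e) \lor e)) \oplus c) \oplus (((c \oplus e) \leftrightarrow (c \oplus b)) \to (b \lor c)) = F \oplus T = T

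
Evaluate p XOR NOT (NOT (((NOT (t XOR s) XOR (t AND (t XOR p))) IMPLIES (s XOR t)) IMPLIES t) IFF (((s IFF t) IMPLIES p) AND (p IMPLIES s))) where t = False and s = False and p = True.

True

t XOR s = False XOR False = False
NOT (t XOR s) = NOT False = True
t XOR p = False XOR True = True
t AND (t XOR p) = False AND True = False
NOT (t XOR s) XOR (t AND (t XOR p)) = True XOR False = True
s XOR t = False XOR False = False
(NOT (t XOR s) XOR (t AND (t XOR p))) IMPLIES (s XOR t) = True IMPLIES False = False
((NOT (t XOR s) XOR (t AND (t XOR p))) IMPLIES (s XOR t)) IMPLIES t = False IMPLIES False = True
NOT (((NOT (t XOR s) XOR (t AND (t XOR p))) IMPLIES (s XOR t)) IMPLIES t) = NOT True = False
s IFF t = False IFF False = True
(s IFF t) IMPLIES p = True IMPLIES True = True
p IMPLIES s = True IMPLIES False = False
((s IFF t) IMPLIES p) AND (p IMPLIES s) = True AND False = False
NOT (((NOT (t XOR s) XOR (t AND (t XOR p))) IMPLIES (s XOR t)) IMPLIES t) IFF (((s IFF t) IMPLIES p) AND (p IMPLIES s)) = False IFF False = True
NOT (NOT (((NOT (t XOR s) XOR (t AND (t XOR p))) IMPLIES (s XOR t)) IMPLIES t) IFF (((s IFF t) IMPLIES p) AND (p IMPLIES s))) = NOT True = False
p XOR NOT (NOT (((NOT (t XOR s) XOR (t AND (t XOR p))) IMPLIES (s XOR t)) IMPLIES t) IFF (((s IFF t) IMPLIES p) AND (p IMPLIES s))) = True XOR False = True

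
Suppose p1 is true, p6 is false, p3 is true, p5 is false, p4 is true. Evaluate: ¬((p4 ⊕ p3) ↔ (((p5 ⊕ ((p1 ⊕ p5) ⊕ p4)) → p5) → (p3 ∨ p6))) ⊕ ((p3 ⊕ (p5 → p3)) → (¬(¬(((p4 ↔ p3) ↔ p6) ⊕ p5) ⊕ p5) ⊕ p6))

False

p4 ⊕ p3 = True ⊕ True = False
p1 ⊕ p5 = True ⊕ False = True
(p1 ⊕ p5) ⊕ p4 = True ⊕ True = False
p5 ⊕ ((p1 ⊕ p5) ⊕ p4) = False ⊕ False = False
(p5 ⊕ ((p1 ⊕ p5) ⊕ p4)) → p5 = False → False = True
p3 ∨ p6 = True ∨ False = True
((p5 ⊕ ((p1 ⊕ p5) ⊕ p4)) → p5) → (p3 ∨ p6) = True → True = True
(p4 ⊕ p3) ↔ (((p5 ⊕ ((p1 ⊕ p5) ⊕ p4)) → p5) → (p3 ∨ p6)) = False ↔ True = False
¬((p4 ⊕ p3) ↔ (((p5 ⊕ ((p1 ⊕ p5) ⊕ p4)) → p5) → (p3 ∨ p6))) = ¬False = True
p5 → p3 = False → True = True
p3 ⊕ (p5 → p3) = True ⊕ True = False
p4 ↔ p3 = True ↔ True = True
(p4 ↔ p3) ↔ p6 = True ↔ False = False
((p4 ↔ p3) ↔ p6) ⊕ p5 = False ⊕ False = False
¬(((p4 ↔ p3) ↔ p6) ⊕ p5) = ¬False = True
¬(((p4 ↔ p3) ↔ p6) ⊕ p5) ⊕ p5 = True ⊕ False = True
¬(¬(((p4 ↔ p3) ↔ p6) ⊕ p5) ⊕ p5) = ¬True = False
¬(¬(((p4 ↔ p3) ↔ p6) ⊕ p5) ⊕ p5) ⊕ p6 = False ⊕ False = False
(p3 ⊕ (p5 → p3)) → (¬(¬(((p4 ↔ p3) ↔ p6) ⊕ p5) ⊕ p5) ⊕ p6) = False → False = True
¬((p4 ⊕ p3) ↔ (((p5 ⊕ ((p1 ⊕ p5) ⊕ p4)) → p5) → (p3 ∨ p6))) ⊕ ((p3 ⊕ (p5 → p3)) → (¬(¬(((p4 ↔ p3) ↔ p6) ⊕ p5) ⊕ p5) ⊕ p6)) = True ⊕ True = False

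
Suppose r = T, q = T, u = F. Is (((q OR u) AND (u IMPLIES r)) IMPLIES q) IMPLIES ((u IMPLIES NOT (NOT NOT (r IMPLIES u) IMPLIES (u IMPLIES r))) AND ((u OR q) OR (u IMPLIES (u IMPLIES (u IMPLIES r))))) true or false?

q OR u = T OR F = T
u IMPLIES r = F IMPLIES T = T
(q OR u) AND (u IMPLIES r) = T AND T = T
((q OR u) AND (u IMPLIES r)) IMPLIES q = T IMPLIES T = T
r IMPLIES u = T IMPLIES F = F
NOT (r IMPLIES u) = NOT F = T
NOT NOT (r IMPLIES u) = NOT T = F
u IMPLIES r = F IMPLIES T = T
NOT NOT (r IMPLIES u) IMPLIES (u IMPLIES r) = F IMPLIES T = T
NOT (NOT NOT (r IMPLIES u) IMPLIES (u IMPLIES r)) = NOT T = F
u IMPLIES NOT (NOT NOT (r IMPLIES u) IMPLIES (u IMPLIES r)) = F IMPLIES F = T
u OR q = F OR T = T
u IMPLIES r = F IMPLIES T = T
u IMPLIES (u IMPLIES r) = F IMPLIES T = T
u IMPLIES (u IMPLIES (u IMPLIES r)) = F IMPLIES T = T
(u OR q) OR (u IMPLIES (u IMPLIES (u IMPLIES r))) = T OR T = T
(u IMPLIES NOT (NOT NOT (r IMPLIES u) IMPLIES (u IMPLIES r))) AND ((u OR q) OR (u IMPLIES (u IMPLIES (u IMPLIES r)))) = T AND T = T
(((q OR u) AND (u IMPLIES r)) IMPLIES q) IMPLIES ((u IMPLIES NOT (NOT NOT (r IMPLIES u) IMPLIES (u IMPLIES r))) AND ((u OR q) OR (u IMPLIES (u IMPLIES (u IMPLIES r))))) = T IMPLIES T = T

T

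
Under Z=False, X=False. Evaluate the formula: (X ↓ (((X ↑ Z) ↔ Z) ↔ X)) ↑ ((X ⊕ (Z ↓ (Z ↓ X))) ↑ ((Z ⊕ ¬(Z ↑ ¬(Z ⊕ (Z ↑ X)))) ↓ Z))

X ↑ Z = False ↑ False = True
(X ↑ Z) ↔ Z = True ↔ False = False
((X ↑ Z) ↔ Z) ↔ X = False ↔ False = True
X ↓ (((X ↑ Z) ↔ Z) ↔ X) = False ↓ True = False
Z ↓ X = False ↓ False = True
Z ↓ (Z ↓ X) = False ↓ True = False
X ⊕ (Z ↓ (Z ↓ X)) = False ⊕ False = False
Z ↑ X = False ↑ False = True
Z ⊕ (Z ↑ X) = False ⊕ True = True
¬(Z ⊕ (Z ↑ X)) = ¬True = False
Z ↑ ¬(Z ⊕ (Z ↑ X)) = False ↑ False = True
¬(Z ↑ ¬(Z ⊕ (Z ↑ X))) = ¬True = False
Z ⊕ ¬(Z ↑ ¬(Z ⊕ (Z ↑ X))) = False ⊕ False = False
(Z ⊕ ¬(Z ↑ ¬(Z ⊕ (Z ↑ X)))) ↓ Z = False ↓ False = True
(X ⊕ (Z ↓ (Z ↓ X))) ↑ ((Z ⊕ ¬(Z ↑ ¬(Z ⊕ (Z ↑ X)))) ↓ Z) = False ↑ True = True
(X ↓ (((X ↑ Z) ↔ Z) ↔ X)) ↑ ((X ⊕ (Z ↓ (Z ↓ X))) ↑ ((Z ⊕ ¬(Z ↑ ¬(Z ⊕ (Z ↑ X)))) ↓ Z)) = False ↑ True = True

True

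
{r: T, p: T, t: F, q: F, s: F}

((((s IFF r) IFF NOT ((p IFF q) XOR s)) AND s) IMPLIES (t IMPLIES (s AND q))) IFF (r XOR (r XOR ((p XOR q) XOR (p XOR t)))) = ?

F

Substituting r=T, p=T, t=F, q=F, s=F:
s IFF r = F IFF T = F
p IFF q = T IFF F = F
(p IFF q) XOR s = F XOR F = F
NOT ((p IFF q) XOR s) = NOT F = T
(s IFF r) IFF NOT ((p IFF q) XOR s) = F IFF T = F
((s IFF r) IFF NOT ((p IFF q) XOR s)) AND s = F AND F = F
s AND q = F AND F = F
t IMPLIES (s AND q) = F IMPLIES F = T
(((s IFF r) IFF NOT ((p IFF q) XOR s)) AND s) IMPLIES (t IMPLIES (s AND q)) = F IMPLIES T = T
p XOR q = T XOR F = T
p XOR t = T XOR F = T
(p XOR q) XOR (p XOR t) = T XOR T = F
r XOR ((p XOR q) XOR (p XOR t)) = T XOR F = T
r XOR (r XOR ((p XOR q) XOR (p XOR t))) = T XOR T = F
((((s IFF r) IFF NOT ((p IFF q) XOR s)) AND s) IMPLIES (t IMPLIES (s AND q))) IFF (r XOR (r XOR ((p XOR q) XOR (p XOR t)))) = T IFF F = F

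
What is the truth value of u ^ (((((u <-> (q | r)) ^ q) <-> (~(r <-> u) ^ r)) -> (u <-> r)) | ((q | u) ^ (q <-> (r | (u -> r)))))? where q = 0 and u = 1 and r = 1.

0

Substituting q=0, u=1, r=1:
q | r = 0 | 1 = 1
u <-> (q | r) = 1 <-> 1 = 1
(u <-> (q | r)) ^ q = 1 ^ 0 = 1
r <-> u = 1 <-> 1 = 1
~(r <-> u) = ~1 = 0
~(r <-> u) ^ r = 0 ^ 1 = 1
((u <-> (q | r)) ^ q) <-> (~(r <-> u) ^ r) = 1 <-> 1 = 1
u <-> r = 1 <-> 1 = 1
(((u <-> (q | r)) ^ q) <-> (~(r <-> u) ^ r)) -> (u <-> r) = 1 -> 1 = 1
q | u = 0 | 1 = 1
u -> r = 1 -> 1 = 1
r | (u -> r) = 1 | 1 = 1
q <-> (r | (u -> r)) = 0 <-> 1 = 0
(q | u) ^ (q <-> (r | (u -> r))) = 1 ^ 0 = 1
((((u <-> (q | r)) ^ q) <-> (~(r <-> u) ^ r)) -> (u <-> r)) | ((q | u) ^ (q <-> (r | (u -> r)))) = 1 | 1 = 1
u ^ (((((u <-> (q | r)) ^ q) <-> (~(r <-> u) ^ r)) -> (u <-> r)) | ((q | u) ^ (q <-> (r | (u -> r))))) = 1 ^ 1 = 0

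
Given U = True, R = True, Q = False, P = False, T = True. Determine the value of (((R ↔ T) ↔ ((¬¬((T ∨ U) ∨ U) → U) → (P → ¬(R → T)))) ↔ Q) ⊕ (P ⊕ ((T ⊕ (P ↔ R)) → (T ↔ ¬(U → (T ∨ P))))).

R ↔ T = True ↔ True = True
T ∨ U = True ∨ True = True
(T ∨ U) ∨ U = True ∨ True = True
¬((T ∨ U) ∨ U) = ¬True = False
¬¬((T ∨ U) ∨ U) = ¬False = True
¬¬((T ∨ U) ∨ U) → U = True → True = True
R → T = True → True = True
¬(R → T) = ¬True = False
P → ¬(R → T) = False → False = True
(¬¬((T ∨ U) ∨ U) → U) → (P → ¬(R → T)) = True → True = True
(R ↔ T) ↔ ((¬¬((T ∨ U) ∨ U) → U) → (P → ¬(R → T))) = True ↔ True = True
((R ↔ T) ↔ ((¬¬((T ∨ U) ∨ U) → U) → (P → ¬(R → T)))) ↔ Q = True ↔ False = False
P ↔ R = False ↔ True = False
T ⊕ (P ↔ R) = True ⊕ False = True
T ∨ P = True ∨ False = True
U → (T ∨ P) = True → True = True
¬(U → (T ∨ P)) = ¬True = False
T ↔ ¬(U → (T ∨ P)) = True ↔ False = False
(T ⊕ (P ↔ R)) → (T ↔ ¬(U → (T ∨ P))) = True → False = False
P ⊕ ((T ⊕ (P ↔ R)) → (T ↔ ¬(U → (T ∨ P)))) = False ⊕ False = False
(((R ↔ T) ↔ ((¬¬((T ∨ U) ∨ U) → U) → (P → ¬(R → T)))) ↔ Q) ⊕ (P ⊕ ((T ⊕ (P ↔ R)) → (T ↔ ¬(U → (T ∨ P))))) = False ⊕ False = False

False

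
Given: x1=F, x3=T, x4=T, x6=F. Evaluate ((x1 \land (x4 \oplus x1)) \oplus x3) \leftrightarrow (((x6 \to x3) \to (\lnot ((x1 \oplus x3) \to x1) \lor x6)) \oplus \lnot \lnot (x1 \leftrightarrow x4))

T

x4 \oplus x1 = T \oplus F = T
x1 \land (x4 \oplus x1) = F \land T = F
(x1 \land (x4 \oplus x1)) \oplus x3 = F \oplus T = T
x6 \to x3 = F \to T = T
x1 \oplus x3 = F \oplus T = T
(x1 \oplus x3) \to x1 = T \to F = F
\lnot ((x1 \oplus x3) \to x1) = \lnot F = T
\lnot ((x1 \oplus x3) \to x1) \lor x6 = T \lor F = T
(x6 \to x3) \to (\lnot ((x1 \oplus x3) \to x1) \lor x6) = T \to T = T
x1 \leftrightarrow x4 = F \leftrightarrow T = F
\lnot (x1 \leftrightarrow x4) = \lnot F = T
\lnot \lnot (x1 \leftrightarrow x4) = \lnot T = F
((x6 \to x3) \to (\lnot ((x1 \oplus x3) \to x1) \lor x6)) \oplus \lnot \lnot (x1 \leftrightarrow x4) = T \oplus F = T
((x1 \land (x4 \oplus x1)) \oplus x3) \leftrightarrow (((x6 \to x3) \to (\lnot ((x1 \oplus x3) \to x1) \lor x6)) \oplus \lnot \lnot (x1 \leftrightarrow x4)) = T \leftrightarrow T = T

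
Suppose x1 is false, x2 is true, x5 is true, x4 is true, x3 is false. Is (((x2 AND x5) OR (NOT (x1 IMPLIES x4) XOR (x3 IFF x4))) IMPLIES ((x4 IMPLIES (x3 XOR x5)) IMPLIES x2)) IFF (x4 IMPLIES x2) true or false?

T

x2 AND x5 = T AND T = T
x1 IMPLIES x4 = F IMPLIES T = T
NOT (x1 IMPLIES x4) = NOT T = F
x3 IFF x4 = F IFF T = F
NOT (x1 IMPLIES x4) XOR (x3 IFF x4) = F XOR F = F
(x2 AND x5) OR (NOT (x1 IMPLIES x4) XOR (x3 IFF x4)) = T OR F = T
x3 XOR x5 = F XOR T = T
x4 IMPLIES (x3 XOR x5) = T IMPLIES T = T
(x4 IMPLIES (x3 XOR x5)) IMPLIES x2 = T IMPLIES T = T
((x2 AND x5) OR (NOT (x1 IMPLIES x4) XOR (x3 IFF x4))) IMPLIES ((x4 IMPLIES (x3 XOR x5)) IMPLIES x2) = T IMPLIES T = T
x4 IMPLIES x2 = T IMPLIES T = T
(((x2 AND x5) OR (NOT (x1 IMPLIES x4) XOR (x3 IFF x4))) IMPLIES ((x4 IMPLIES (x3 XOR x5)) IMPLIES x2)) IFF (x4 IMPLIES x2) = T IFF T = T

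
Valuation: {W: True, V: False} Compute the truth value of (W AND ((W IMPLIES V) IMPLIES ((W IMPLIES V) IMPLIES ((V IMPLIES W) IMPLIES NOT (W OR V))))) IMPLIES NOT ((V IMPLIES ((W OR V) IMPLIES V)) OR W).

W IMPLIES V = True IMPLIES False = False
W IMPLIES V = True IMPLIES False = False
V IMPLIES W = False IMPLIES True = True
W OR V = True OR False = True
NOT (W OR V) = NOT True = False
(V IMPLIES W) IMPLIES NOT (W OR V) = True IMPLIES False = False
(W IMPLIES V) IMPLIES ((V IMPLIES W) IMPLIES NOT (W OR V)) = False IMPLIES False = True
(W IMPLIES V) IMPLIES ((W IMPLIES V) IMPLIES ((V IMPLIES W) IMPLIES NOT (W OR V))) = False IMPLIES True = True
W AND ((W IMPLIES V) IMPLIES ((W IMPLIES V) IMPLIES ((V IMPLIES W) IMPLIES NOT (W OR V)))) = True AND True = True
W OR V = True OR False = True
(W OR V) IMPLIES V = True IMPLIES False = False
V IMPLIES ((W OR V) IMPLIES V) = False IMPLIES False = True
(V IMPLIES ((W OR V) IMPLIES V)) OR W = True OR True = True
NOT ((V IMPLIES ((W OR V) IMPLIES V)) OR W) = NOT True = False
(W AND ((W IMPLIES V) IMPLIES ((W IMPLIES V) IMPLIES ((V IMPLIES W) IMPLIES NOT (W OR V))))) IMPLIES NOT ((V IMPLIES ((W OR V) IMPLIES V)) OR W) = True IMPLIES False = False

False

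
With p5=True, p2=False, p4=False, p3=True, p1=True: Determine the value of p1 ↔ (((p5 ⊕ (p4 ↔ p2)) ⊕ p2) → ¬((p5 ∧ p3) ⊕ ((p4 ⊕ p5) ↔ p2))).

True

p4 ↔ p2 = False ↔ False = True
p5 ⊕ (p4 ↔ p2) = True ⊕ True = False
(p5 ⊕ (p4 ↔ p2)) ⊕ p2 = False ⊕ False = False
p5 ∧ p3 = True ∧ True = True
p4 ⊕ p5 = False ⊕ True = True
(p4 ⊕ p5) ↔ p2 = True ↔ False = False
(p5 ∧ p3) ⊕ ((p4 ⊕ p5) ↔ p2) = True ⊕ False = True
¬((p5 ∧ p3) ⊕ ((p4 ⊕ p5) ↔ p2)) = ¬True = False
((p5 ⊕ (p4 ↔ p2)) ⊕ p2) → ¬((p5 ∧ p3) ⊕ ((p4 ⊕ p5) ↔ p2)) = False → False = True
p1 ↔ (((p5 ⊕ (p4 ↔ p2)) ⊕ p2) → ¬((p5 ∧ p3) ⊕ ((p4 ⊕ p5) ↔ p2))) = True ↔ True = True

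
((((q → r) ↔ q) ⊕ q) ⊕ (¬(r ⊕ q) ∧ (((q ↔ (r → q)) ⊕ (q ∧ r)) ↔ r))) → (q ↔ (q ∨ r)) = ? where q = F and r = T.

T

q → r = F → T = T
(q → r) ↔ q = T ↔ F = F
((q → r) ↔ q) ⊕ q = F ⊕ F = F
r ⊕ q = T ⊕ F = T
¬(r ⊕ q) = ¬T = F
r → q = T → F = F
q ↔ (r → q) = F ↔ F = T
q ∧ r = F ∧ T = F
(q ↔ (r → q)) ⊕ (q ∧ r) = T ⊕ F = T
((q ↔ (r → q)) ⊕ (q ∧ r)) ↔ r = T ↔ T = T
¬(r ⊕ q) ∧ (((q ↔ (r → q)) ⊕ (q ∧ r)) ↔ r) = F ∧ T = F
(((q → r) ↔ q) ⊕ q) ⊕ (¬(r ⊕ q) ∧ (((q ↔ (r → q)) ⊕ (q ∧ r)) ↔ r)) = F ⊕ F = F
q ∨ r = F ∨ T = T
q ↔ (q ∨ r) = F ↔ T = F
((((q → r) ↔ q) ⊕ q) ⊕ (¬(r ⊕ q) ∧ (((q ↔ (r → q)) ⊕ (q ∧ r)) ↔ r))) → (q ↔ (q ∨ r)) = F → F = T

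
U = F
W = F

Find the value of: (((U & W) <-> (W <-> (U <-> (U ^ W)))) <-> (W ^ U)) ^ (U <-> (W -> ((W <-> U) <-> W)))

Substituting U=F, W=F:
U & W = F & F = F
U ^ W = F ^ F = F
U <-> (U ^ W) = F <-> F = T
W <-> (U <-> (U ^ W)) = F <-> T = F
(U & W) <-> (W <-> (U <-> (U ^ W))) = F <-> F = T
W ^ U = F ^ F = F
((U & W) <-> (W <-> (U <-> (U ^ W)))) <-> (W ^ U) = T <-> F = F
W <-> U = F <-> F = T
(W <-> U) <-> W = T <-> F = F
W -> ((W <-> U) <-> W) = F -> F = T
U <-> (W -> ((W <-> U) <-> W)) = F <-> T = F
(((U & W) <-> (W <-> (U <-> (U ^ W)))) <-> (W ^ U)) ^ (U <-> (W -> ((W <-> U) <-> W))) = F ^ F = F

F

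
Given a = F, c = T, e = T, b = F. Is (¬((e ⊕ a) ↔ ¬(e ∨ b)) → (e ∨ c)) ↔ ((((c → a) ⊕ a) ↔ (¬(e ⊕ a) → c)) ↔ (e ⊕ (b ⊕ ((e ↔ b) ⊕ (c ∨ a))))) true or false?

T

e ⊕ a = T ⊕ F = T
e ∨ b = T ∨ F = T
¬(e ∨ b) = ¬T = F
(e ⊕ a) ↔ ¬(e ∨ b) = T ↔ F = F
¬((e ⊕ a) ↔ ¬(e ∨ b)) = ¬F = T
e ∨ c = T ∨ T = T
¬((e ⊕ a) ↔ ¬(e ∨ b)) → (e ∨ c) = T → T = T
c → a = T → F = F
(c → a) ⊕ a = F ⊕ F = F
e ⊕ a = T ⊕ F = T
¬(e ⊕ a) = ¬T = F
¬(e ⊕ a) → c = F → T = T
((c → a) ⊕ a) ↔ (¬(e ⊕ a) → c) = F ↔ T = F
e ↔ b = T ↔ F = F
c ∨ a = T ∨ F = T
(e ↔ b) ⊕ (c ∨ a) = F ⊕ T = T
b ⊕ ((e ↔ b) ⊕ (c ∨ a)) = F ⊕ T = T
e ⊕ (b ⊕ ((e ↔ b) ⊕ (c ∨ a))) = T ⊕ T = F
(((c → a) ⊕ a) ↔ (¬(e ⊕ a) → c)) ↔ (e ⊕ (b ⊕ ((e ↔ b) ⊕ (c ∨ a)))) = F ↔ F = T
(¬((e ⊕ a) ↔ ¬(e ∨ b)) → (e ∨ c)) ↔ ((((c → a) ⊕ a) ↔ (¬(e ⊕ a) → c)) ↔ (e ⊕ (b ⊕ ((e ↔ b) ⊕ (c ∨ a))))) = T ↔ T = T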